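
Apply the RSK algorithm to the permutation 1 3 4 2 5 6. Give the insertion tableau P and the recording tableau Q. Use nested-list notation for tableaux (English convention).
P = [[1, 2, 4, 5, 6], [3]], Q = [[1, 2, 3, 5, 6], [4]]

Insert each entry of the permutation into P by Schensted row insertion, recording in Q the position of each new cell.

Insert 1: appended to row 1. P = [[1]].
Insert 3: appended to row 1. P = [[1, 3]].
Insert 4: appended to row 1. P = [[1, 3, 4]].
Insert 2: 2 bumps 3 from row 1; 3 starts row 2. P = [[1, 2, 4], [3]].
Insert 5: appended to row 1. P = [[1, 2, 4, 5], [3]].
Insert 6: appended to row 1. P = [[1, 2, 4, 5, 6], [3]].

So P = [[1, 2, 4, 5, 6], [3]], Q = [[1, 2, 3, 5, 6], [4]].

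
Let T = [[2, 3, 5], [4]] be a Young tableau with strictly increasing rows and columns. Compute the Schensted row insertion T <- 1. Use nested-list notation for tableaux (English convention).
In row 1, 1 replaces 2 (the leftmost entry greater than 1); 2 is bumped to row 2. In row 2, 2 replaces 4 (the leftmost entry greater than 2); 4 is bumped to row 3. 4 starts a new row 3. The new tableau is [[1, 3, 5], [2], [4]].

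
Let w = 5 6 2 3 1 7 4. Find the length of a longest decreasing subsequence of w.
3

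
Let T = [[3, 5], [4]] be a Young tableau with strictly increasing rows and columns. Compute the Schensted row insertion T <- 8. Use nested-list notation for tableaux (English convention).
8 is larger than every entry of row 1, so it is appended to row 1. The new tableau is [[3, 5, 8], [4]].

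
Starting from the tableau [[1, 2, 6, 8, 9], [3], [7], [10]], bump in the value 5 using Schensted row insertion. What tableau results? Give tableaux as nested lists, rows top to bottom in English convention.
[[1, 2, 5, 8, 9], [3, 6], [7], [10]]

In row 1, 5 replaces 6 (the leftmost entry greater than 5); 6 is bumped to row 2. 6 is appended to row 2. The new tableau is [[1, 2, 5, 8, 9], [3, 6], [7], [10]].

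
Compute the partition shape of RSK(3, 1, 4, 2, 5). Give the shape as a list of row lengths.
[3, 2]

Row-insert each entry into an empty tableau.

After inserting 3: P = [[3]].
After inserting 1: P = [[1], [3]].
After inserting 4: P = [[1, 4], [3]].
After inserting 2: P = [[1, 2], [3, 4]].
After inserting 5: P = [[1, 2, 5], [3, 4]].

The final insertion tableau P = [[1, 2, 5], [3, 4]] has shape [3, 2].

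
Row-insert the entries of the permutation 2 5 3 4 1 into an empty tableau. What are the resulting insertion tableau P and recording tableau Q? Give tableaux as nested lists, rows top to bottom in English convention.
Insert each entry of the permutation into P by Schensted row insertion, recording in Q the position of each new cell.

Insert 2: appended to row 1. P = [[2]].
Insert 5: appended to row 1. P = [[2, 5]].
Insert 3: 3 bumps 5 from row 1; 5 starts row 2. P = [[2, 3], [5]].
Insert 4: appended to row 1. P = [[2, 3, 4], [5]].
Insert 1: 1 bumps 2 from row 1; 2 bumps 5 from row 2; 5 starts row 3. P = [[1, 3, 4], [2], [5]].

So P = [[1, 3, 4], [2], [5]], Q = [[1, 2, 4], [3], [5]].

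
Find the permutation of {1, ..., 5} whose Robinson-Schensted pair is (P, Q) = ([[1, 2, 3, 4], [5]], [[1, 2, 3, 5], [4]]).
1 2 5 3 4

Reverse the RSK construction: for i from n down to 1, find the cell of Q containing i, remove the entry at that cell from P, and reverse-bump it up through P; the value ejected from row 1 is w(i).

Step i=5: Q has 5 at row 1, column 4; remove that cell from P, ejecting 4. So w(5) = 4. P is now [[1, 2, 3], [5]].
Step i=4: Q has 4 at row 2, column 1; remove 5 from row 2 of P and reverse-bump: 5 enters row 1 and ejects 3. So w(4) = 3. P is now [[1, 2, 5]].
Step i=3: Q has 3 at row 1, column 3; remove that cell from P, ejecting 5. So w(3) = 5. P is now [[1, 2]].
Step i=2: Q has 2 at row 1, column 2; remove that cell from P, ejecting 2. So w(2) = 2. P is now [[1]].
Step i=1: Q has 1 at row 1, column 1; remove that cell from P, ejecting 1. So w(1) = 1. P is now [].

So w = 1 2 5 3 4.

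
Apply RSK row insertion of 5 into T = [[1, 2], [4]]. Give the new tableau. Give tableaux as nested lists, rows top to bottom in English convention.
[[1, 2, 5], [4]]

5 is larger than every entry of row 1, so it is appended to row 1. The new tableau is [[1, 2, 5], [4]].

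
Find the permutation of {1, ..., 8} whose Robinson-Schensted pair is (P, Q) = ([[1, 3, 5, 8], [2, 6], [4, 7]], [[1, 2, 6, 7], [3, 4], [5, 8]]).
4 7 2 3 1 6 8 5

Reverse RSK: for i = n, n-1, ..., 1, locate i in Q, remove the corresponding corner cell from P, and reverse-bump its entry up through P; the value ejected from row 1 is w(i).

So w = 4 7 2 3 1 6 8 5.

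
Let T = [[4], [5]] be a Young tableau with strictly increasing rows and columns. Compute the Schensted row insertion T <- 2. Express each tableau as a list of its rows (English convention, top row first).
[[2], [4], [5]]

In row 1, 2 replaces 4 (the leftmost entry greater than 2); 4 is bumped to row 2. In row 2, 4 replaces 5 (the leftmost entry greater than 4); 5 is bumped to row 3. 5 starts a new row 3. The new tableau is [[2], [4], [5]].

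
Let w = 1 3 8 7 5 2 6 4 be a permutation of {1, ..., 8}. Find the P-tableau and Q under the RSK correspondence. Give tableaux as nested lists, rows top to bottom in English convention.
P = [[1, 2, 4, 6], [3, 5], [7], [8]], Q = [[1, 2, 3, 7], [4, 8], [5], [6]]

Insert each entry of the permutation into P by Schensted row insertion, recording in Q the position of each new cell.

Insert 1: appended to row 1. P = [[1]], Q = [[1]].
Insert 3: appended to row 1. P = [[1, 3]], Q = [[1, 2]].
Insert 8: appended to row 1. P = [[1, 3, 8]], Q = [[1, 2, 3]].
Insert 7: 7 bumps 8 from row 1; 8 starts row 2. P = [[1, 3, 7], [8]], Q = [[1, 2, 3], [4]].
Insert 5: 5 bumps 7 from row 1; 7 bumps 8 from row 2; 8 starts row 3. P = [[1, 3, 5], [7], [8]], Q = [[1, 2, 3], [4], [5]].
Insert 2: 2 bumps 3 from row 1; 3 bumps 7 from row 2; 7 bumps 8 from row 3; 8 starts row 4. P = [[1, 2, 5], [3], [7], [8]], Q = [[1, 2, 3], [4], [5], [6]].
Insert 6: appended to row 1. P = [[1, 2, 5, 6], [3], [7], [8]], Q = [[1, 2, 3, 7], [4], [5], [6]].
Insert 4: 4 bumps 5 from row 1; 5 appends to row 2. P = [[1, 2, 4, 6], [3, 5], [7], [8]], Q = [[1, 2, 3, 7], [4, 8], [5], [6]].

So P = [[1, 2, 4, 6], [3, 5], [7], [8]], Q = [[1, 2, 3, 7], [4, 8], [5], [6]].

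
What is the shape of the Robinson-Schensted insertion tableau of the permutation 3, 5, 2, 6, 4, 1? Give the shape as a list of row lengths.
[3, 2, 1]

Row-insert each entry into an empty tableau.

After inserting 3: P = [[3]].
After inserting 5: P = [[3, 5]].
After inserting 2: P = [[2, 5], [3]].
After inserting 6: P = [[2, 5, 6], [3]].
After inserting 4: P = [[2, 4, 6], [3, 5]].
After inserting 1: P = [[1, 4, 6], [2, 5], [3]].

The final insertion tableau P = [[1, 4, 6], [2, 5], [3]] has shape [3, 2, 1].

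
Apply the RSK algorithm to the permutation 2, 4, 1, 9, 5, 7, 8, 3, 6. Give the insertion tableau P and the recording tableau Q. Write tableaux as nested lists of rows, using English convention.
P = [[1, 3, 5, 6, 8], [2, 4, 7], [9]], Q = [[1, 2, 4, 6, 7], [3, 5, 9], [8]]

Insert each entry of the permutation into P by Schensted row insertion, recording in Q the position of each new cell.

Insert 2: appended to row 1. P = [[2]], Q = [[1]].
Insert 4: appended to row 1. P = [[2, 4]], Q = [[1, 2]].
Insert 1: 1 bumps 2 from row 1; 2 starts row 2. P = [[1, 4], [2]], Q = [[1, 2], [3]].
Insert 9: appended to row 1. P = [[1, 4, 9], [2]], Q = [[1, 2, 4], [3]].
Insert 5: 5 bumps 9 from row 1; 9 appends to row 2. P = [[1, 4, 5], [2, 9]], Q = [[1, 2, 4], [3, 5]].
Insert 7: appended to row 1. P = [[1, 4, 5, 7], [2, 9]], Q = [[1, 2, 4, 6], [3, 5]].
Insert 8: appended to row 1. P = [[1, 4, 5, 7, 8], [2, 9]], Q = [[1, 2, 4, 6, 7], [3, 5]].
Insert 3: 3 bumps 4 from row 1; 4 bumps 9 from row 2; 9 starts row 3. P = [[1, 3, 5, 7, 8], [2, 4], [9]], Q = [[1, 2, 4, 6, 7], [3, 5], [8]].
Insert 6: 6 bumps 7 from row 1; 7 appends to row 2. P = [[1, 3, 5, 6, 8], [2, 4, 7], [9]], Q = [[1, 2, 4, 6, 7], [3, 5, 9], [8]].

So P = [[1, 3, 5, 6, 8], [2, 4, 7], [9]], Q = [[1, 2, 4, 6, 7], [3, 5, 9], [8]].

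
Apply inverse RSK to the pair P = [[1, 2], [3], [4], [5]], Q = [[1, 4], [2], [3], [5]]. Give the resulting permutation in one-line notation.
5 4 1 3 2

Reverse RSK: for i = n, n-1, ..., 1, locate i in Q, remove the corresponding corner cell from P, and reverse-bump its entry up through P; the value ejected from row 1 is w(i).

So w = 5 4 1 3 2.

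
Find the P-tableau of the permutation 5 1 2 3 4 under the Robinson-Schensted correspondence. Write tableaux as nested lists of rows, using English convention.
P = [[1, 2, 3, 4], [5]]

After inserting 5: P = [[5]].
After inserting 1: P = [[1], [5]].
After inserting 2: P = [[1, 2], [5]].
After inserting 3: P = [[1, 2, 3], [5]].
After inserting 4: P = [[1, 2, 3, 4], [5]].

So P = [[1, 2, 3, 4], [5]].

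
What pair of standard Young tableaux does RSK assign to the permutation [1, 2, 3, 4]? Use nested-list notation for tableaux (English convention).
Insert each entry of the permutation into P by Schensted row insertion, recording in Q the position of each new cell.

Insert 1: appended to row 1. P = [[1]].
Insert 2: appended to row 1. P = [[1, 2]].
Insert 3: appended to row 1. P = [[1, 2, 3]].
Insert 4: appended to row 1. P = [[1, 2, 3, 4]].

So P = [[1, 2, 3, 4]], Q = [[1, 2, 3, 4]].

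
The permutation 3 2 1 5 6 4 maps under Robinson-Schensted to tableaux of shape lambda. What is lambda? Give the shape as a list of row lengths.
Row-insert each entry into an empty tableau.

After inserting 3: P = [[3]].
After inserting 2: P = [[2], [3]].
After inserting 1: P = [[1], [2], [3]].
After inserting 5: P = [[1, 5], [2], [3]].
After inserting 6: P = [[1, 5, 6], [2], [3]].
After inserting 4: P = [[1, 4, 6], [2, 5], [3]].

The final insertion tableau P = [[1, 4, 6], [2, 5], [3]] has shape [3, 2, 1].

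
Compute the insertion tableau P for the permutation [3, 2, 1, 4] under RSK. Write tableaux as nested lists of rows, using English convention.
P = [[1, 4], [2], [3]]

After inserting 3: P = [[3]].
After inserting 2: P = [[2], [3]].
After inserting 1: P = [[1], [2], [3]].
After inserting 4: P = [[1, 4], [2], [3]].

So P = [[1, 4], [2], [3]].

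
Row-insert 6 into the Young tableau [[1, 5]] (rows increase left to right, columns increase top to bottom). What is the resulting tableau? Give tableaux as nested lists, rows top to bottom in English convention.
6 is larger than every entry of row 1, so it is appended to row 1. The new tableau is [[1, 5, 6]].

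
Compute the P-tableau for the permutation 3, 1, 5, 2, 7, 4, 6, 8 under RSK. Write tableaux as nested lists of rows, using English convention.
P = [[1, 2, 4, 6, 8], [3, 5, 7]]

Insert 3: appended to row 1. P = [[3]].
Insert 1: 1 bumps 3 from row 1; 3 starts row 2. P = [[1], [3]].
Insert 5: appended to row 1. P = [[1, 5], [3]].
Insert 2: 2 bumps 5 from row 1; 5 appends to row 2. P = [[1, 2], [3, 5]].
Insert 7: appended to row 1. P = [[1, 2, 7], [3, 5]].
Insert 4: 4 bumps 7 from row 1; 7 appends to row 2. P = [[1, 2, 4], [3, 5, 7]].
Insert 6: appended to row 1. P = [[1, 2, 4, 6], [3, 5, 7]].
Insert 8: appended to row 1. P = [[1, 2, 4, 6, 8], [3, 5, 7]].

So P = [[1, 2, 4, 6, 8], [3, 5, 7]].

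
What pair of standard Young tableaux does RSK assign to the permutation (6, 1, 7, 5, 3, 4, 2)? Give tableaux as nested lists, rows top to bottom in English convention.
Insert each entry of the permutation into P by Schensted row insertion, recording in Q the position of each new cell.

Insert 6: appended to row 1. P = [[6]].
Insert 1: 1 bumps 6 from row 1; 6 starts row 2. P = [[1], [6]].
Insert 7: appended to row 1. P = [[1, 7], [6]].
Insert 5: 5 bumps 7 from row 1; 7 appends to row 2. P = [[1, 5], [6, 7]].
Insert 3: 3 bumps 5 from row 1; 5 bumps 6 from row 2; 6 starts row 3. P = [[1, 3], [5, 7], [6]].
Insert 4: appended to row 1. P = [[1, 3, 4], [5, 7], [6]].
Insert 2: 2 bumps 3 from row 1; 3 bumps 5 from row 2; 5 bumps 6 from row 3; 6 starts row 4. P = [[1, 2, 4], [3, 7], [5], [6]].

So P = [[1, 2, 4], [3, 7], [5], [6]], Q = [[1, 3, 6], [2, 4], [5], [7]].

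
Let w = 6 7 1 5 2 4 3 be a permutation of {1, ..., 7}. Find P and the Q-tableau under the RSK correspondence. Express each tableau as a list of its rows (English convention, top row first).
Insert each entry of the permutation into P by Schensted row insertion, recording in Q the position of each new cell.

Insert 6: appended to row 1. P = [[6]].
Insert 7: appended to row 1. P = [[6, 7]].
Insert 1: 1 bumps 6 from row 1; 6 starts row 2. P = [[1, 7], [6]].
Insert 5: 5 bumps 7 from row 1; 7 appends to row 2. P = [[1, 5], [6, 7]].
Insert 2: 2 bumps 5 from row 1; 5 bumps 6 from row 2; 6 starts row 3. P = [[1, 2], [5, 7], [6]].
Insert 4: appended to row 1. P = [[1, 2, 4], [5, 7], [6]].
Insert 3: 3 bumps 4 from row 1; 4 bumps 5 from row 2; 5 bumps 6 from row 3; 6 starts row 4. P = [[1, 2, 3], [4, 7], [5], [6]].

So P = [[1, 2, 3], [4, 7], [5], [6]], Q = [[1, 2, 6], [3, 4], [5], [7]].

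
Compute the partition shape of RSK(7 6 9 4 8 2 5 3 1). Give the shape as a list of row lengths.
[2, 2, 2, 2, 1]

Row-insert each entry into an empty tableau.

After inserting 7: P = [[7]].
After inserting 6: P = [[6], [7]].
After inserting 9: P = [[6, 9], [7]].
After inserting 4: P = [[4, 9], [6], [7]].
After inserting 8: P = [[4, 8], [6, 9], [7]].
After inserting 2: P = [[2, 8], [4, 9], [6], [7]].
After inserting 5: P = [[2, 5], [4, 8], [6, 9], [7]].
After inserting 3: P = [[2, 3], [4, 5], [6, 8], [7, 9]].
After inserting 1: P = [[1, 3], [2, 5], [4, 8], [6, 9], [7]].

The final insertion tableau P = [[1, 3], [2, 5], [4, 8], [6, 9], [7]] has shape [2, 2, 2, 2, 1].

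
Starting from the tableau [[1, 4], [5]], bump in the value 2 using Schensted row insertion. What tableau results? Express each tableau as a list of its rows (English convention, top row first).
[[1, 2], [4], [5]]

In row 1, 2 replaces 4 (the leftmost entry greater than 2); 4 is bumped to row 2. In row 2, 4 replaces 5 (the leftmost entry greater than 4); 5 is bumped to row 3. 5 starts a new row 3. The new tableau is [[1, 2], [4], [5]].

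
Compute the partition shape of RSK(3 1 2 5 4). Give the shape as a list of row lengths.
[3, 2]

Row-insert each entry into an empty tableau.

After inserting 3: P = [[3]].
After inserting 1: P = [[1], [3]].
After inserting 2: P = [[1, 2], [3]].
After inserting 5: P = [[1, 2, 5], [3]].
After inserting 4: P = [[1, 2, 4], [3, 5]].

The final insertion tableau P = [[1, 2, 4], [3, 5]] has shape [3, 2].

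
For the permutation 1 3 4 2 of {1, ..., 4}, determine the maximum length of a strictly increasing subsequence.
3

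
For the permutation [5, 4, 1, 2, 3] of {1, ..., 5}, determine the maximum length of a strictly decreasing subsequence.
3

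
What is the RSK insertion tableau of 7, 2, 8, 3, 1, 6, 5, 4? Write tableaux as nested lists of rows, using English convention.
Insert 7: appended to row 1. P = [[7]].
Insert 2: 2 bumps 7 from row 1; 7 starts row 2. P = [[2], [7]].
Insert 8: appended to row 1. P = [[2, 8], [7]].
Insert 3: 3 bumps 8 from row 1; 8 appends to row 2. P = [[2, 3], [7, 8]].
Insert 1: 1 bumps 2 from row 1; 2 bumps 7 from row 2; 7 starts row 3. P = [[1, 3], [2, 8], [7]].
Insert 6: appended to row 1. P = [[1, 3, 6], [2, 8], [7]].
Insert 5: 5 bumps 6 from row 1; 6 bumps 8 from row 2; 8 appends to row 3. P = [[1, 3, 5], [2, 6], [7, 8]].
Insert 4: 4 bumps 5 from row 1; 5 bumps 6 from row 2; 6 bumps 7 from row 3; 7 starts row 4. P = [[1, 3, 4], [2, 5], [6, 8], [7]].

So P = [[1, 3, 4], [2, 5], [6, 8], [7]].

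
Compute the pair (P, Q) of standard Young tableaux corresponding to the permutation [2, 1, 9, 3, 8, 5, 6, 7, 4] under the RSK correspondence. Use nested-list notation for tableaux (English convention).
Insert each entry of the permutation into P by Schensted row insertion, recording in Q the position of each new cell.

Insert 2: appended to row 1. P = [[2]], Q = [[1]].
Insert 1: 1 bumps 2 from row 1; 2 starts row 2. P = [[1], [2]], Q = [[1], [2]].
Insert 9: appended to row 1. P = [[1, 9], [2]], Q = [[1, 3], [2]].
Insert 3: 3 bumps 9 from row 1; 9 appends to row 2. P = [[1, 3], [2, 9]], Q = [[1, 3], [2, 4]].
Insert 8: appended to row 1. P = [[1, 3, 8], [2, 9]], Q = [[1, 3, 5], [2, 4]].
Insert 5: 5 bumps 8 from row 1; 8 bumps 9 from row 2; 9 starts row 3. P = [[1, 3, 5], [2, 8], [9]], Q = [[1, 3, 5], [2, 4], [6]].
Insert 6: appended to row 1. P = [[1, 3, 5, 6], [2, 8], [9]], Q = [[1, 3, 5, 7], [2, 4], [6]].
Insert 7: appended to row 1. P = [[1, 3, 5, 6, 7], [2, 8], [9]], Q = [[1, 3, 5, 7, 8], [2, 4], [6]].
Insert 4: 4 bumps 5 from row 1; 5 bumps 8 from row 2; 8 bumps 9 from row 3; 9 starts row 4. P = [[1, 3, 4, 6, 7], [2, 5], [8], [9]], Q = [[1, 3, 5, 7, 8], [2, 4], [6], [9]].

So P = [[1, 3, 4, 6, 7], [2, 5], [8], [9]], Q = [[1, 3, 5, 7, 8], [2, 4], [6], [9]].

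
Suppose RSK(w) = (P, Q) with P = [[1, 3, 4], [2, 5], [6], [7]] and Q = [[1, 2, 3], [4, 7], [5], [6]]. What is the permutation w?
2 3 7 6 5 1 4

Reverse the RSK construction: for i from n down to 1, find the cell of Q containing i, remove the entry at that cell from P, and reverse-bump it up through P; the value ejected from row 1 is w(i).

Step i=7: Q has 7 at row 2, column 2; remove 5 from row 2 of P and reverse-bump: 5 enters row 1 and ejects 4. So w(7) = 4. P is now [[1, 3, 5], [2], [6], [7]].
Step i=6: Q has 6 at row 4, column 1; remove 7 from row 4 of P and reverse-bump: 7 enters row 3 and ejects 6; 6 enters row 2 and ejects 2; 2 enters row 1 and ejects 1. So w(6) = 1. P is now [[2, 3, 5], [6], [7]].
Step i=5: Q has 5 at row 3, column 1; remove 7 from row 3 of P and reverse-bump: 7 enters row 2 and ejects 6; 6 enters row 1 and ejects 5. So w(5) = 5. P is now [[2, 3, 6], [7]].
Step i=4: Q has 4 at row 2, column 1; remove 7 from row 2 of P and reverse-bump: 7 enters row 1 and ejects 6. So w(4) = 6. P is now [[2, 3, 7]].
Step i=3: Q has 3 at row 1, column 3; remove that cell from P, ejecting 7. So w(3) = 7. P is now [[2, 3]].
Step i=2: Q has 2 at row 1, column 2; remove that cell from P, ejecting 3. So w(2) = 3. P is now [[2]].
Step i=1: Q has 1 at row 1, column 1; remove that cell from P, ejecting 2. So w(1) = 2. P is now [].

So w = 2 3 7 6 5 1 4.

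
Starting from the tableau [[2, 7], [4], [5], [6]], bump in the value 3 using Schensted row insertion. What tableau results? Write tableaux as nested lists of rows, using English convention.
In row 1, 3 replaces 7 (the leftmost entry greater than 3); 7 is bumped to row 2. 7 is appended to row 2. The new tableau is [[2, 3], [4, 7], [5], [6]].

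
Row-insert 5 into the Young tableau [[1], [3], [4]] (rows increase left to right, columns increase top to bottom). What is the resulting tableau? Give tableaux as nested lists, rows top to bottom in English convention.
[[1, 5], [3], [4]]

5 is larger than every entry of row 1, so it is appended to row 1. The new tableau is [[1, 5], [3], [4]].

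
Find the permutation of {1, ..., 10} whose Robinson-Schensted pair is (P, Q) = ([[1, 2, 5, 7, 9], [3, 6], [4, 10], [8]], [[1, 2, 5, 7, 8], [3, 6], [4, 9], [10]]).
1 8 4 3 10 6 7 9 5 2

Reverse the RSK construction: for i from n down to 1, find the cell of Q containing i, remove the entry at that cell from P, and reverse-bump it up through P; the value ejected from row 1 is w(i).

Step i=10: Q has 10 at row 4, column 1; remove 8 from row 4 of P and reverse-bump: 8 enters row 3 and ejects 4; 4 enters row 2 and ejects 3; 3 enters row 1 and ejects 2. So w(10) = 2. P is now [[1, 3, 5, 7, 9], [4, 6], [8, 10]].
Step i=9: Q has 9 at row 3, column 2; remove 10 from row 3 of P and reverse-bump: 10 enters row 2 and ejects 6; 6 enters row 1 and ejects 5. So w(9) = 5. P is now [[1, 3, 6, 7, 9], [4, 10], [8]].
Step i=8: Q has 8 at row 1, column 5; remove that cell from P, ejecting 9. So w(8) = 9. P is now [[1, 3, 6, 7], [4, 10], [8]].
Step i=7: Q has 7 at row 1, column 4; remove that cell from P, ejecting 7. So w(7) = 7. P is now [[1, 3, 6], [4, 10], [8]].
Step i=6: Q has 6 at row 2, column 2; remove 10 from row 2 of P and reverse-bump: 10 enters row 1 and ejects 6. So w(6) = 6. P is now [[1, 3, 10], [4], [8]].
Step i=5: Q has 5 at row 1, column 3; remove that cell from P, ejecting 10. So w(5) = 10. P is now [[1, 3], [4], [8]].
Step i=4: Q has 4 at row 3, column 1; remove 8 from row 3 of P and reverse-bump: 8 enters row 2 and ejects 4; 4 enters row 1 and ejects 3. So w(4) = 3. P is now [[1, 4], [8]].
Step i=3: Q has 3 at row 2, column 1; remove 8 from row 2 of P and reverse-bump: 8 enters row 1 and ejects 4. So w(3) = 4. P is now [[1, 8]].
Step i=2: Q has 2 at row 1, column 2; remove that cell from P, ejecting 8. So w(2) = 8. P is now [[1]].
Step i=1: Q has 1 at row 1, column 1; remove that cell from P, ejecting 1. So w(1) = 1. P is now [].

So w = 1 8 4 3 10 6 7 9 5 2.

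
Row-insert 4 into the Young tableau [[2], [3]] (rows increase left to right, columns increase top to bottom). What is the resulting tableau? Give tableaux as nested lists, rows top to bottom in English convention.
[[2, 4], [3]]

4 is larger than every entry of row 1, so it is appended to row 1. The new tableau is [[2, 4], [3]].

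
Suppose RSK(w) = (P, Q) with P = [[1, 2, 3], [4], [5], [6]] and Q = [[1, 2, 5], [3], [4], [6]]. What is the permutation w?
1 6 5 2 4 3

Reverse RSK: for i = n, n-1, ..., 1, locate i in Q, remove the corresponding corner cell from P, and reverse-bump its entry up through P; the value ejected from row 1 is w(i).

So w = 1 6 5 2 4 3.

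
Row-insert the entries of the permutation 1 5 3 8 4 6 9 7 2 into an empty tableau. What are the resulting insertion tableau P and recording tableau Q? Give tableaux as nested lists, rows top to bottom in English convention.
Insert each entry of the permutation into P by Schensted row insertion, recording in Q the position of each new cell.

Insert 1: appended to row 1. P = [[1]].
Insert 5: appended to row 1. P = [[1, 5]].
Insert 3: 3 bumps 5 from row 1; 5 starts row 2. P = [[1, 3], [5]].
Insert 8: appended to row 1. P = [[1, 3, 8], [5]].
Insert 4: 4 bumps 8 from row 1; 8 appends to row 2. P = [[1, 3, 4], [5, 8]].
Insert 6: appended to row 1. P = [[1, 3, 4, 6], [5, 8]].
Insert 9: appended to row 1. P = [[1, 3, 4, 6, 9], [5, 8]].
Insert 7: 7 bumps 9 from row 1; 9 appends to row 2. P = [[1, 3, 4, 6, 7], [5, 8, 9]].
Insert 2: 2 bumps 3 from row 1; 3 bumps 5 from row 2; 5 starts row 3. P = [[1, 2, 4, 6, 7], [3, 8, 9], [5]].

So P = [[1, 2, 4, 6, 7], [3, 8, 9], [5]], Q = [[1, 2, 4, 6, 7], [3, 5, 8], [9]].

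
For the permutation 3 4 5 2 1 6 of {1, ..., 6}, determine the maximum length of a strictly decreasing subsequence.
3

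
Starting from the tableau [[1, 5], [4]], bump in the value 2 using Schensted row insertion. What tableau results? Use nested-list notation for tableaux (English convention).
[[1, 2], [4, 5]]

In row 1, 2 replaces 5 (the leftmost entry greater than 2); 5 is bumped to row 2. 5 is appended to row 2. The new tableau is [[1, 2], [4, 5]].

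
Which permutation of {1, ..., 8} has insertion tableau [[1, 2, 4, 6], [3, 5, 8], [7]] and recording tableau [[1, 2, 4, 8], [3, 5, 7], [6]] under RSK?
Reverse the RSK construction: for i from n down to 1, find the cell of Q containing i, remove the entry at that cell from P, and reverse-bump it up through P; the value ejected from row 1 is w(i).

Step i=8: Q has 8 at row 1, column 4; remove that cell from P, ejecting 6. So w(8) = 6. P is now [[1, 2, 4], [3, 5, 8], [7]].
Step i=7: Q has 7 at row 2, column 3; remove 8 from row 2 of P and reverse-bump: 8 enters row 1 and ejects 4. So w(7) = 4. P is now [[1, 2, 8], [3, 5], [7]].
Step i=6: Q has 6 at row 3, column 1; remove 7 from row 3 of P and reverse-bump: 7 enters row 2 and ejects 5; 5 enters row 1 and ejects 2. So w(6) = 2. P is now [[1, 5, 8], [3, 7]].
Step i=5: Q has 5 at row 2, column 2; remove 7 from row 2 of P and reverse-bump: 7 enters row 1 and ejects 5. So w(5) = 5. P is now [[1, 7, 8], [3]].
Step i=4: Q has 4 at row 1, column 3; remove that cell from P, ejecting 8. So w(4) = 8. P is now [[1, 7], [3]].
Step i=3: Q has 3 at row 2, column 1; remove 3 from row 2 of P and reverse-bump: 3 enters row 1 and ejects 1. So w(3) = 1. P is now [[3, 7]].
Step i=2: Q has 2 at row 1, column 2; remove that cell from P, ejecting 7. So w(2) = 7. P is now [[3]].
Step i=1: Q has 1 at row 1, column 1; remove that cell from P, ejecting 3. So w(1) = 3. P is now [].

So w = 3 7 1 8 5 2 4 6.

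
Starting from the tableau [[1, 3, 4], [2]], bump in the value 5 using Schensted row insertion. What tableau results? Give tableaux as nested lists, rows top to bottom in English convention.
[[1, 3, 4, 5], [2]]

5 is larger than every entry of row 1, so it is appended to row 1. The new tableau is [[1, 3, 4, 5], [2]].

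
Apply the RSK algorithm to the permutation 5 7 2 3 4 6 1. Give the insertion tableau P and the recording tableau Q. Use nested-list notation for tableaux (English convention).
P = [[1, 3, 4, 6], [2, 7], [5]], Q = [[1, 2, 5, 6], [3, 4], [7]]

Insert each entry of the permutation into P by Schensted row insertion, recording in Q the position of each new cell.

Insert 5: appended to row 1. P = [[5]].
Insert 7: appended to row 1. P = [[5, 7]].
Insert 2: 2 bumps 5 from row 1; 5 starts row 2. P = [[2, 7], [5]].
Insert 3: 3 bumps 7 from row 1; 7 appends to row 2. P = [[2, 3], [5, 7]].
Insert 4: appended to row 1. P = [[2, 3, 4], [5, 7]].
Insert 6: appended to row 1. P = [[2, 3, 4, 6], [5, 7]].
Insert 1: 1 bumps 2 from row 1; 2 bumps 5 from row 2; 5 starts row 3. P = [[1, 3, 4, 6], [2, 7], [5]].

So P = [[1, 3, 4, 6], [2, 7], [5]], Q = [[1, 2, 5, 6], [3, 4], [7]].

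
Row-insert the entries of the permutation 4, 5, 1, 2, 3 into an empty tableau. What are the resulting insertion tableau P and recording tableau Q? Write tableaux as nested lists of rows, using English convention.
P = [[1, 2, 3], [4, 5]], Q = [[1, 2, 5], [3, 4]]

Insert each entry of the permutation into P by Schensted row insertion, recording in Q the position of each new cell.

Insert 4: appended to row 1. P = [[4]].
Insert 5: appended to row 1. P = [[4, 5]].
Insert 1: 1 bumps 4 from row 1; 4 starts row 2. P = [[1, 5], [4]].
Insert 2: 2 bumps 5 from row 1; 5 appends to row 2. P = [[1, 2], [4, 5]].
Insert 3: appended to row 1. P = [[1, 2, 3], [4, 5]].

So P = [[1, 2, 3], [4, 5]], Q = [[1, 2, 5], [3, 4]].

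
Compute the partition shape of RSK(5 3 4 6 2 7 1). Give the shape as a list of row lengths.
[4, 1, 1, 1]

RSK row insertion gives P = [[1, 4, 6, 7], [2], [3], [5]], which has shape [4, 1, 1, 1].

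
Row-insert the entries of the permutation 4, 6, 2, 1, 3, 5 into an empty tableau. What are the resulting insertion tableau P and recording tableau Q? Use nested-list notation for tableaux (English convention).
Insert each entry of the permutation into P by Schensted row insertion, recording in Q the position of each new cell.

Insert 4: appended to row 1. P = [[4]].
Insert 6: appended to row 1. P = [[4, 6]].
Insert 2: 2 bumps 4 from row 1; 4 starts row 2. P = [[2, 6], [4]].
Insert 1: 1 bumps 2 from row 1; 2 bumps 4 from row 2; 4 starts row 3. P = [[1, 6], [2], [4]].
Insert 3: 3 bumps 6 from row 1; 6 appends to row 2. P = [[1, 3], [2, 6], [4]].
Insert 5: appended to row 1. P = [[1, 3, 5], [2, 6], [4]].

So P = [[1, 3, 5], [2, 6], [4]], Q = [[1, 2, 6], [3, 5], [4]].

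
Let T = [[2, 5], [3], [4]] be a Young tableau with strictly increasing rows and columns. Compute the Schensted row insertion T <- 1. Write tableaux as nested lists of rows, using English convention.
[[1, 5], [2], [3], [4]]

In row 1, 1 replaces 2 (the leftmost entry greater than 1); 2 is bumped to row 2. In row 2, 2 replaces 3 (the leftmost entry greater than 2); 3 is bumped to row 3. In row 3, 3 replaces 4 (the leftmost entry greater than 3); 4 is bumped to row 4. 4 starts a new row 4. The new tableau is [[1, 5], [2], [3], [4]].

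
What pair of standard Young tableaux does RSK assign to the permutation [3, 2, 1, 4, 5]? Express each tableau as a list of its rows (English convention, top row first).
P = [[1, 4, 5], [2], [3]], Q = [[1, 4, 5], [2], [3]]

Insert each entry of the permutation into P by Schensted row insertion, recording in Q the position of each new cell.

Insert 3: appended to row 1. P = [[3]], Q = [[1]].
Insert 2: 2 bumps 3 from row 1; 3 starts row 2. P = [[2], [3]], Q = [[1], [2]].
Insert 1: 1 bumps 2 from row 1; 2 bumps 3 from row 2; 3 starts row 3. P = [[1], [2], [3]], Q = [[1], [2], [3]].
Insert 4: appended to row 1. P = [[1, 4], [2], [3]], Q = [[1, 4], [2], [3]].
Insert 5: appended to row 1. P = [[1, 4, 5], [2], [3]], Q = [[1, 4, 5], [2], [3]].

So P = [[1, 4, 5], [2], [3]], Q = [[1, 4, 5], [2], [3]].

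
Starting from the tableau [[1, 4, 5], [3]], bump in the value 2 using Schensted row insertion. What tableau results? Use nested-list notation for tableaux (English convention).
In row 1, 2 replaces 4 (the leftmost entry greater than 2); 4 is bumped to row 2. 4 is appended to row 2. The new tableau is [[1, 2, 5], [3, 4]].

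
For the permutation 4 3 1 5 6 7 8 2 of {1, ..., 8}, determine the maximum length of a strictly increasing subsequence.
5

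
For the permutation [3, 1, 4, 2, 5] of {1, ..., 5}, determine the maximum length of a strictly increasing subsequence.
3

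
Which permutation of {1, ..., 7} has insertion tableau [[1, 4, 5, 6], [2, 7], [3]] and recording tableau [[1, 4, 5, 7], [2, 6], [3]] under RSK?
Reverse the RSK construction: for i from n down to 1, find the cell of Q containing i, remove the entry at that cell from P, and reverse-bump it up through P; the value ejected from row 1 is w(i).

Step i=7: Q has 7 at row 1, column 4; remove that cell from P, ejecting 6. So w(7) = 6. P is now [[1, 4, 5], [2, 7], [3]].
Step i=6: Q has 6 at row 2, column 2; remove 7 from row 2 of P and reverse-bump: 7 enters row 1 and ejects 5. So w(6) = 5. P is now [[1, 4, 7], [2], [3]].
Step i=5: Q has 5 at row 1, column 3; remove that cell from P, ejecting 7. So w(5) = 7. P is now [[1, 4], [2], [3]].
Step i=4: Q has 4 at row 1, column 2; remove that cell from P, ejecting 4. So w(4) = 4. P is now [[1], [2], [3]].
Step i=3: Q has 3 at row 3, column 1; remove 3 from row 3 of P and reverse-bump: 3 enters row 2 and ejects 2; 2 enters row 1 and ejects 1. So w(3) = 1. P is now [[2], [3]].
Step i=2: Q has 2 at row 2, column 1; remove 3 from row 2 of P and reverse-bump: 3 enters row 1 and ejects 2. So w(2) = 2. P is now [[3]].
Step i=1: Q has 1 at row 1, column 1; remove that cell from P, ejecting 3. So w(1) = 3. P is now [].

So w = 3 2 1 4 7 5 6.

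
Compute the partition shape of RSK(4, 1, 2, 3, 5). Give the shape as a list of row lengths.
[4, 1]

Row-insert each entry into an empty tableau.

After inserting 4: P = [[4]].
After inserting 1: P = [[1], [4]].
After inserting 2: P = [[1, 2], [4]].
After inserting 3: P = [[1, 2, 3], [4]].
After inserting 5: P = [[1, 2, 3, 5], [4]].

The final insertion tableau P = [[1, 2, 3, 5], [4]] has shape [4, 1].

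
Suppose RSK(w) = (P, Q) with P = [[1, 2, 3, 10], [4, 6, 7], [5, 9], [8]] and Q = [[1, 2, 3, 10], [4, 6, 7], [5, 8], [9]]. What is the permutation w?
5 8 9 6 1 2 7 4 3 10

Reverse the RSK construction: for i from n down to 1, find the cell of Q containing i, remove the entry at that cell from P, and reverse-bump it up through P; the value ejected from row 1 is w(i).

Step i=10: Q has 10 at row 1, column 4; remove that cell from P, ejecting 10. So w(10) = 10. P is now [[1, 2, 3], [4, 6, 7], [5, 9], [8]].
Step i=9: Q has 9 at row 4, column 1; remove 8 from row 4 of P and reverse-bump: 8 enters row 3 and ejects 5; 5 enters row 2 and ejects 4; 4 enters row 1 and ejects 3. So w(9) = 3. P is now [[1, 2, 4], [5, 6, 7], [8, 9]].
Step i=8: Q has 8 at row 3, column 2; remove 9 from row 3 of P and reverse-bump: 9 enters row 2 and ejects 7; 7 enters row 1 and ejects 4. So w(8) = 4. P is now [[1, 2, 7], [5, 6, 9], [8]].
Step i=7: Q has 7 at row 2, column 3; remove 9 from row 2 of P and reverse-bump: 9 enters row 1 and ejects 7. So w(7) = 7. P is now [[1, 2, 9], [5, 6], [8]].
Step i=6: Q has 6 at row 2, column 2; remove 6 from row 2 of P and reverse-bump: 6 enters row 1 and ejects 2. So w(6) = 2. P is now [[1, 6, 9], [5], [8]].
Step i=5: Q has 5 at row 3, column 1; remove 8 from row 3 of P and reverse-bump: 8 enters row 2 and ejects 5; 5 enters row 1 and ejects 1. So w(5) = 1. P is now [[5, 6, 9], [8]].
Step i=4: Q has 4 at row 2, column 1; remove 8 from row 2 of P and reverse-bump: 8 enters row 1 and ejects 6. So w(4) = 6. P is now [[5, 8, 9]].
Step i=3: Q has 3 at row 1, column 3; remove that cell from P, ejecting 9. So w(3) = 9. P is now [[5, 8]].
Step i=2: Q has 2 at row 1, column 2; remove that cell from P, ejecting 8. So w(2) = 8. P is now [[5]].
Step i=1: Q has 1 at row 1, column 1; remove that cell from P, ejecting 5. So w(1) = 5. P is now [].

So w = 5 8 9 6 1 2 7 4 3 10.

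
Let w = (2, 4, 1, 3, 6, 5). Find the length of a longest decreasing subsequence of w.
2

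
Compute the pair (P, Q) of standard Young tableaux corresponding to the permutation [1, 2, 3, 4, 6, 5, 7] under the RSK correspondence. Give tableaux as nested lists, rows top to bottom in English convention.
Insert each entry of the permutation into P by Schensted row insertion, recording in Q the position of each new cell.

Insert 1: appended to row 1. P = [[1]], Q = [[1]].
Insert 2: appended to row 1. P = [[1, 2]], Q = [[1, 2]].
Insert 3: appended to row 1. P = [[1, 2, 3]], Q = [[1, 2, 3]].
Insert 4: appended to row 1. P = [[1, 2, 3, 4]], Q = [[1, 2, 3, 4]].
Insert 6: appended to row 1. P = [[1, 2, 3, 4, 6]], Q = [[1, 2, 3, 4, 5]].
Insert 5: 5 bumps 6 from row 1; 6 starts row 2. P = [[1, 2, 3, 4, 5], [6]], Q = [[1, 2, 3, 4, 5], [6]].
Insert 7: appended to row 1. P = [[1, 2, 3, 4, 5, 7], [6]], Q = [[1, 2, 3, 4, 5, 7], [6]].

So P = [[1, 2, 3, 4, 5, 7], [6]], Q = [[1, 2, 3, 4, 5, 7], [6]].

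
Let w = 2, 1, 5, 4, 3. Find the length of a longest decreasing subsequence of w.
3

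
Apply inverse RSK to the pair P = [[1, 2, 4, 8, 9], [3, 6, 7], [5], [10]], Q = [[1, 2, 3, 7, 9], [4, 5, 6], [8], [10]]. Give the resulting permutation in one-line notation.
Reverse the RSK construction: for i from n down to 1, find the cell of Q containing i, remove the entry at that cell from P, and reverse-bump it up through P; the value ejected from row 1 is w(i).

Step i=10: Q has 10 at row 4, column 1; remove 10 from row 4 of P and reverse-bump: 10 enters row 3 and ejects 5; 5 enters row 2 and ejects 3; 3 enters row 1 and ejects 2. So w(10) = 2. P is now [[1, 3, 4, 8, 9], [5, 6, 7], [10]].
Step i=9: Q has 9 at row 1, column 5; remove that cell from P, ejecting 9. So w(9) = 9. P is now [[1, 3, 4, 8], [5, 6, 7], [10]].
Step i=8: Q has 8 at row 3, column 1; remove 10 from row 3 of P and reverse-bump: 10 enters row 2 and ejects 7; 7 enters row 1 and ejects 4. So w(8) = 4. P is now [[1, 3, 7, 8], [5, 6, 10]].
Step i=7: Q has 7 at row 1, column 4; remove that cell from P, ejecting 8. So w(7) = 8. P is now [[1, 3, 7], [5, 6, 10]].
Step i=6: Q has 6 at row 2, column 3; remove 10 from row 2 of P and reverse-bump: 10 enters row 1 and ejects 7. So w(6) = 7. P is now [[1, 3, 10], [5, 6]].
Step i=5: Q has 5 at row 2, column 2; remove 6 from row 2 of P and reverse-bump: 6 enters row 1 and ejects 3. So w(5) = 3. P is now [[1, 6, 10], [5]].
Step i=4: Q has 4 at row 2, column 1; remove 5 from row 2 of P and reverse-bump: 5 enters row 1 and ejects 1. So w(4) = 1. P is now [[5, 6, 10]].
Step i=3: Q has 3 at row 1, column 3; remove that cell from P, ejecting 10. So w(3) = 10. P is now [[5, 6]].
Step i=2: Q has 2 at row 1, column 2; remove that cell from P, ejecting 6. So w(2) = 6. P is now [[5]].
Step i=1: Q has 1 at row 1, column 1; remove that cell from P, ejecting 5. So w(1) = 5. P is now [].

So w = 5 6 10 1 3 7 8 4 9 2.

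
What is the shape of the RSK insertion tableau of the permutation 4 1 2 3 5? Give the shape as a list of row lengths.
[4, 1]

Row-insert each entry into an empty tableau.

After inserting 4: P = [[4]].
After inserting 1: P = [[1], [4]].
After inserting 2: P = [[1, 2], [4]].
After inserting 3: P = [[1, 2, 3], [4]].
After inserting 5: P = [[1, 2, 3, 5], [4]].

The final insertion tableau P = [[1, 2, 3, 5], [4]] has shape [4, 1].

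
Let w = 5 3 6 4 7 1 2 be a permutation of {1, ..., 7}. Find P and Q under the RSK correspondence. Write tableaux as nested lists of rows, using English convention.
P = [[1, 2, 7], [3, 4], [5, 6]], Q = [[1, 3, 5], [2, 4], [6, 7]]

Insert each entry of the permutation into P by Schensted row insertion, recording in Q the position of each new cell.

After inserting 5: P = [[5]].
After inserting 3: P = [[3], [5]].
After inserting 6: P = [[3, 6], [5]].
After inserting 4: P = [[3, 4], [5, 6]].
After inserting 7: P = [[3, 4, 7], [5, 6]].
After inserting 1: P = [[1, 4, 7], [3, 6], [5]].
After inserting 2: P = [[1, 2, 7], [3, 4], [5, 6]].

So P = [[1, 2, 7], [3, 4], [5, 6]], Q = [[1, 3, 5], [2, 4], [6, 7]].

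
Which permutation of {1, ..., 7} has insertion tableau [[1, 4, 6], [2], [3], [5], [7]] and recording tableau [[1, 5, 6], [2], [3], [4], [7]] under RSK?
Reverse the RSK construction: for i from n down to 1, find the cell of Q containing i, remove the entry at that cell from P, and reverse-bump it up through P; the value ejected from row 1 is w(i).

Step i=7: Q has 7 at row 5, column 1; remove 7 from row 5 of P and reverse-bump: 7 enters row 4 and ejects 5; 5 enters row 3 and ejects 3; 3 enters row 2 and ejects 2; 2 enters row 1 and ejects 1. So w(7) = 1. P is now [[2, 4, 6], [3], [5], [7]].
Step i=6: Q has 6 at row 1, column 3; remove that cell from P, ejecting 6. So w(6) = 6. P is now [[2, 4], [3], [5], [7]].
Step i=5: Q has 5 at row 1, column 2; remove that cell from P, ejecting 4. So w(5) = 4. P is now [[2], [3], [5], [7]].
Step i=4: Q has 4 at row 4, column 1; remove 7 from row 4 of P and reverse-bump: 7 enters row 3 and ejects 5; 5 enters row 2 and ejects 3; 3 enters row 1 and ejects 2. So w(4) = 2. P is now [[3], [5], [7]].
Step i=3: Q has 3 at row 3, column 1; remove 7 from row 3 of P and reverse-bump: 7 enters row 2 and ejects 5; 5 enters row 1 and ejects 3. So w(3) = 3. P is now [[5], [7]].
Step i=2: Q has 2 at row 2, column 1; remove 7 from row 2 of P and reverse-bump: 7 enters row 1 and ejects 5. So w(2) = 5. P is now [[7]].
Step i=1: Q has 1 at row 1, column 1; remove that cell from P, ejecting 7. So w(1) = 7. P is now [].

So w = 7 5 3 2 4 6 1.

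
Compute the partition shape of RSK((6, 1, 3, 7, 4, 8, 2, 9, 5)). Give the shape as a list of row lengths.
[5, 3, 1]

Row-insert each entry into an empty tableau.

After inserting 6: P = [[6]].
After inserting 1: P = [[1], [6]].
After inserting 3: P = [[1, 3], [6]].
After inserting 7: P = [[1, 3, 7], [6]].
After inserting 4: P = [[1, 3, 4], [6, 7]].
After inserting 8: P = [[1, 3, 4, 8], [6, 7]].
After inserting 2: P = [[1, 2, 4, 8], [3, 7], [6]].
After inserting 9: P = [[1, 2, 4, 8, 9], [3, 7], [6]].
After inserting 5: P = [[1, 2, 4, 5, 9], [3, 7, 8], [6]].

The final insertion tableau P = [[1, 2, 4, 5, 9], [3, 7, 8], [6]] has shape [5, 3, 1].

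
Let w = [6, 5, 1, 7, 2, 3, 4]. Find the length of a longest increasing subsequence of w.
4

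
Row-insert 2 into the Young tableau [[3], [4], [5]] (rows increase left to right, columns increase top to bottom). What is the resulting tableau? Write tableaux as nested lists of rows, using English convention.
[[2], [3], [4], [5]]

In row 1, 2 replaces 3 (the leftmost entry greater than 2); 3 is bumped to row 2. In row 2, 3 replaces 4 (the leftmost entry greater than 3); 4 is bumped to row 3. In row 3, 4 replaces 5 (the leftmost entry greater than 4); 5 is bumped to row 4. 5 starts a new row 4. The new tableau is [[2], [3], [4], [5]].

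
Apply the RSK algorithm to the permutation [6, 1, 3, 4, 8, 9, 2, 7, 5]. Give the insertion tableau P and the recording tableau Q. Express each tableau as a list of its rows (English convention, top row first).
Insert each entry of the permutation into P by Schensted row insertion, recording in Q the position of each new cell.

Insert 6: appended to row 1. P = [[6]].
Insert 1: 1 bumps 6 from row 1; 6 starts row 2. P = [[1], [6]].
Insert 3: appended to row 1. P = [[1, 3], [6]].
Insert 4: appended to row 1. P = [[1, 3, 4], [6]].
Insert 8: appended to row 1. P = [[1, 3, 4, 8], [6]].
Insert 9: appended to row 1. P = [[1, 3, 4, 8, 9], [6]].
Insert 2: 2 bumps 3 from row 1; 3 bumps 6 from row 2; 6 starts row 3. P = [[1, 2, 4, 8, 9], [3], [6]].
Insert 7: 7 bumps 8 from row 1; 8 appends to row 2. P = [[1, 2, 4, 7, 9], [3, 8], [6]].
Insert 5: 5 bumps 7 from row 1; 7 bumps 8 from row 2; 8 appends to row 3. P = [[1, 2, 4, 5, 9], [3, 7], [6, 8]].

So P = [[1, 2, 4, 5, 9], [3, 7], [6, 8]], Q = [[1, 3, 4, 5, 6], [2, 8], [7, 9]].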